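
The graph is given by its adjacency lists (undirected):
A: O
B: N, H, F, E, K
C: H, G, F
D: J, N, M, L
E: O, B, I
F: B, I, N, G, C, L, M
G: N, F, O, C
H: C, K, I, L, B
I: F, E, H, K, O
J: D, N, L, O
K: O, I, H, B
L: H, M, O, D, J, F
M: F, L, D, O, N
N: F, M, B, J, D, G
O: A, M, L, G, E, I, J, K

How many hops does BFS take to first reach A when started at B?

3

Level 0: B
Level 1: E, F, H, K, N
Level 2: C, D, G, I, J, L, M, O
Level 3: A
A first appears at level 3.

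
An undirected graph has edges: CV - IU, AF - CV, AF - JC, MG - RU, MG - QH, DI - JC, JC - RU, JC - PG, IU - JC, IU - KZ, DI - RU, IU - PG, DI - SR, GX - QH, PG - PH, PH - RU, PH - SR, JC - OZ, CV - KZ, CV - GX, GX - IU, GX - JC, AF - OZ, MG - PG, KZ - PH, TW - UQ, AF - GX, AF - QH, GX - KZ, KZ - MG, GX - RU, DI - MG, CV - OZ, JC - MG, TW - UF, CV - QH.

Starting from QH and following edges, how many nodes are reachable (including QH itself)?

BFS from QH visits: QH, AF, CV, GX, MG, JC, OZ, IU, KZ, RU, DI, PG, PH, SR
Reachable nodes: 14 of 17 total.

14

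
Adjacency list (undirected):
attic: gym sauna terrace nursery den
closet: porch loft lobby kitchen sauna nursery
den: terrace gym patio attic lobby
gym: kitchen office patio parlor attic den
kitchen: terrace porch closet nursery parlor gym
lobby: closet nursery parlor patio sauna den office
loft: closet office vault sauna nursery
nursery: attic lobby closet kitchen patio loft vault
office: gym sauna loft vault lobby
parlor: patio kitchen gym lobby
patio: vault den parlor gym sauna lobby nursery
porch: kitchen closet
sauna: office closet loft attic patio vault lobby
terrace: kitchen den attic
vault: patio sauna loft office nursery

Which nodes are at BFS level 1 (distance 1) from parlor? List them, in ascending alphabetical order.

Level 0: parlor
Level 1: gym, kitchen, lobby, patio
Level 2: attic, closet, den, nursery, office, porch, sauna, terrace, vault
Level 3: loft

gym, kitchen, lobby, patio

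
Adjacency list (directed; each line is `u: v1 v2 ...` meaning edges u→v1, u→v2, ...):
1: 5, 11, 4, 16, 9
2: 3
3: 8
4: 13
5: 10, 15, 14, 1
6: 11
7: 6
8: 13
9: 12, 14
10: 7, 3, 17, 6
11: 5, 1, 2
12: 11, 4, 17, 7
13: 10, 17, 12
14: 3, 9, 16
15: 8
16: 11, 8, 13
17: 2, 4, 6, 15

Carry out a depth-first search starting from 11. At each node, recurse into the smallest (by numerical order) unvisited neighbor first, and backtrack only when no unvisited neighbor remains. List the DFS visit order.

11 -> 1 -> 4 -> 13 -> 10 -> 3 -> 8 -> 6 -> 7 -> 17 -> 2 -> 15 -> 12 -> 5 -> 14 -> 9 -> 16

Visit 11
11 → 1
1 → 4
4 → 13
13 → 10
10 → 3
3 → 8
10 → 6
10 → 7
10 → 17
17 → 2
17 → 15
13 → 12
1 → 5
5 → 14
14 → 9
14 → 16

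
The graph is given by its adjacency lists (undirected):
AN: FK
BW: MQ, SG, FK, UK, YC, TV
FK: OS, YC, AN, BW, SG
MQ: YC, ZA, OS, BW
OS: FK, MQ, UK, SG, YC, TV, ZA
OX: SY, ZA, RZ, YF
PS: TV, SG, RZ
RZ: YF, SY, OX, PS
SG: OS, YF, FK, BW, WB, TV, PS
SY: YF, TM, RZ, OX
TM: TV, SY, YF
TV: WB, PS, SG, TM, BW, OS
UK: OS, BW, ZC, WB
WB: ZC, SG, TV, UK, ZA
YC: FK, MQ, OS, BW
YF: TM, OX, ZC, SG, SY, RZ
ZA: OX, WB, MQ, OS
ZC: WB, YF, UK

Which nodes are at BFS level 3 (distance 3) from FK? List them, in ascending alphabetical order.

OX, RZ, SY, TM, ZC

Level 0: FK
Level 1: AN, BW, OS, SG, YC
Level 2: MQ, PS, TV, UK, WB, YF, ZA
Level 3: OX, RZ, SY, TM, ZC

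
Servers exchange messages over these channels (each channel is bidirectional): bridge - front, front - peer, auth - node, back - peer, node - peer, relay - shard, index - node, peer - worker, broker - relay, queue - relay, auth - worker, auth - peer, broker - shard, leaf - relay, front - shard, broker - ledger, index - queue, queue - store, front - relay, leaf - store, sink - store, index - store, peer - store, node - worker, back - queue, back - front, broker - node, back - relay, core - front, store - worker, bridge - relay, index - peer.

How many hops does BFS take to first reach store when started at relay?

Level 0: relay
Level 1: back, bridge, broker, front, leaf, queue, shard
Level 2: core, index, ledger, node, peer, store
Level 3: auth, sink, worker
store first appears at level 2.

2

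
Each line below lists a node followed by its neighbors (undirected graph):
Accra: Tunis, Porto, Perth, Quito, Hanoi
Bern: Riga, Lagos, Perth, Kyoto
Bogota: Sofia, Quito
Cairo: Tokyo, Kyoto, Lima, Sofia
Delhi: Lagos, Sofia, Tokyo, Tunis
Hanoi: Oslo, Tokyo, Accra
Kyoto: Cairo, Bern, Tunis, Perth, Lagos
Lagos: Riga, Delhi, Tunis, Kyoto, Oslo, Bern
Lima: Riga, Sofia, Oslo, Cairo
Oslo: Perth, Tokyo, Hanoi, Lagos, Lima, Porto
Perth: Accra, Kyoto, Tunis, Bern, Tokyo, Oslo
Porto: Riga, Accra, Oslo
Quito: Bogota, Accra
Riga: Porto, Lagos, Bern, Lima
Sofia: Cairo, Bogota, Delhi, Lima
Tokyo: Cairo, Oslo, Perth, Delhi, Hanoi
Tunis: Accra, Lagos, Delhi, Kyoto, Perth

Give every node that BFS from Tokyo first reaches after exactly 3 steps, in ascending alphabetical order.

Bogota, Quito, Riga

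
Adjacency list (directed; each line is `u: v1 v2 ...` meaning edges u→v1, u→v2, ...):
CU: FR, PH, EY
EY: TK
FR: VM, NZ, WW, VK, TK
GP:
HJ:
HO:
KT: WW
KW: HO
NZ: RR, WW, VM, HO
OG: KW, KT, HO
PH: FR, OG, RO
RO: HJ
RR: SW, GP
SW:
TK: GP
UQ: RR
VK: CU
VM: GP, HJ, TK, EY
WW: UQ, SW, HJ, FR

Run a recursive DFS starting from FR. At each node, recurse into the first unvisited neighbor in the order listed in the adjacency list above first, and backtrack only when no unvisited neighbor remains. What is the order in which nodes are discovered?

FR, VM, GP, HJ, TK, EY, NZ, RR, SW, WW, UQ, HO, VK, CU, PH, OG, KW, KT, RO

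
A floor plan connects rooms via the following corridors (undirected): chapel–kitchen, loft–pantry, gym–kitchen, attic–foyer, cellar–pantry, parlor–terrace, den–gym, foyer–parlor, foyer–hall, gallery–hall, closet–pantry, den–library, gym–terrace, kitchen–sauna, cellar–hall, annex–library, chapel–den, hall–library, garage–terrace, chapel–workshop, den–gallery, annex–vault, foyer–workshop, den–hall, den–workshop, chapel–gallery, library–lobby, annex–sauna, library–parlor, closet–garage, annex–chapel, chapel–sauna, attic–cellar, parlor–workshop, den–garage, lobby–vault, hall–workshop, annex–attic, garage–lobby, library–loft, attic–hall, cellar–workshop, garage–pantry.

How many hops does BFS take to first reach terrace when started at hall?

3

Level 0: hall
Level 1: attic, cellar, den, foyer, gallery, library, workshop
Level 2: annex, chapel, garage, gym, lobby, loft, pantry, parlor
Level 3: closet, kitchen, sauna, terrace, vault
terrace first appears at level 3.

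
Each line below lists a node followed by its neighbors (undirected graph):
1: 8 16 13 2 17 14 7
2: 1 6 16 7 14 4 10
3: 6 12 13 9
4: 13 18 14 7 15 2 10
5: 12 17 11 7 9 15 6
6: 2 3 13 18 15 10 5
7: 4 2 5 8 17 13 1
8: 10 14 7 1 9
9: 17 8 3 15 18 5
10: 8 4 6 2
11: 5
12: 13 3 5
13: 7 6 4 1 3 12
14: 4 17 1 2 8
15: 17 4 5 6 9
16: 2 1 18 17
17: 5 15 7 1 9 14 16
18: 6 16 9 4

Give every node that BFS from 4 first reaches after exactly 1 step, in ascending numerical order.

Level 0: 4
Level 1: 2, 7, 10, 13, 14, 15, 18
Level 2: 1, 3, 5, 6, 8, 9, 12, 16, 17
Level 3: 11

2, 7, 10, 13, 14, 15, 18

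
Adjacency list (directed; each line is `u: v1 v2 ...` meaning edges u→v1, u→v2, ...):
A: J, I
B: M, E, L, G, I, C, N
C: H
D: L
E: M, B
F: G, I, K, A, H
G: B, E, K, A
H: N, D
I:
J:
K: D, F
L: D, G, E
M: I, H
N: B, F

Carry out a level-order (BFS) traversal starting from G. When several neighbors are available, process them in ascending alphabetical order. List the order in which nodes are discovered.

G -> A -> B -> E -> K -> I -> J -> C -> L -> M -> N -> D -> F -> H

Visit G; enqueue A, B, E, K → queue [A, B, E, K]
Visit A; enqueue I, J → queue [B, E, K, I, J]
Visit B; enqueue C, L, M, N → queue [E, K, I, J, C, L, M, N]
Visit E → queue [K, I, J, C, L, M, N]
Visit K; enqueue D, F → queue [I, J, C, L, M, N, D, F]
Visit I → queue [J, C, L, M, N, D, F]
Visit J → queue [C, L, M, N, D, F]
Visit C; enqueue H → queue [L, M, N, D, F, H]
Visit L → queue [M, N, D, F, H]
Visit M → queue [N, D, F, H]
Visit N → queue [D, F, H]
Visit D → queue [F, H]
Visit F → queue [H]
Visit H → queue []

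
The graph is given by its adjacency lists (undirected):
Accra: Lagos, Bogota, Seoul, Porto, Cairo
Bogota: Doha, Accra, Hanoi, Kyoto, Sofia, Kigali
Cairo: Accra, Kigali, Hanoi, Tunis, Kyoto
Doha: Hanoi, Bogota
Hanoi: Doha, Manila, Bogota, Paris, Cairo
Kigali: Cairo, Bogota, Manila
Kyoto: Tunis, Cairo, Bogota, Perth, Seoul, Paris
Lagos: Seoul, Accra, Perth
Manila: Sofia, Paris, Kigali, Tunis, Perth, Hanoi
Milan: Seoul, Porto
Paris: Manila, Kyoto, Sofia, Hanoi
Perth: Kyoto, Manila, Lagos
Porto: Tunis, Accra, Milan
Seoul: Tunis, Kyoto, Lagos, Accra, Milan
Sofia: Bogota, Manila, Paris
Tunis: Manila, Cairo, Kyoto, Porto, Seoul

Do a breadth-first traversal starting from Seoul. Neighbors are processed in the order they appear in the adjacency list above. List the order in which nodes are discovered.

Seoul, Tunis, Kyoto, Lagos, Accra, Milan, Manila, Cairo, Porto, Bogota, Perth, Paris, Sofia, Kigali, Hanoi, Doha

Visit Seoul; enqueue Tunis, Kyoto, Lagos, Accra, Milan → queue [Tunis, Kyoto, Lagos, Accra, Milan]
Visit Tunis; enqueue Manila, Cairo, Porto → queue [Kyoto, Lagos, Accra, Milan, Manila, Cairo, Porto]
Visit Kyoto; enqueue Bogota, Perth, Paris → queue [Lagos, Accra, Milan, Manila, Cairo, Porto, Bogota, Perth, Paris]
Visit Lagos → queue [Accra, Milan, Manila, Cairo, Porto, Bogota, Perth, Paris]
Visit Accra → queue [Milan, Manila, Cairo, Porto, Bogota, Perth, Paris]
Visit Milan → queue [Manila, Cairo, Porto, Bogota, Perth, Paris]
Visit Manila; enqueue Sofia, Kigali, Hanoi → queue [Cairo, Porto, Bogota, Perth, Paris, Sofia, Kigali, Hanoi]
Visit Cairo → queue [Porto, Bogota, Perth, Paris, Sofia, Kigali, Hanoi]
Visit Porto → queue [Bogota, Perth, Paris, Sofia, Kigali, Hanoi]
Visit Bogota; enqueue Doha → queue [Perth, Paris, Sofia, Kigali, Hanoi, Doha]
Visit Perth → queue [Paris, Sofia, Kigali, Hanoi, Doha]
Visit Paris → queue [Sofia, Kigali, Hanoi, Doha]
Visit Sofia → queue [Kigali, Hanoi, Doha]
Visit Kigali → queue [Hanoi, Doha]
Visit Hanoi → queue [Doha]
Visit Doha → queue []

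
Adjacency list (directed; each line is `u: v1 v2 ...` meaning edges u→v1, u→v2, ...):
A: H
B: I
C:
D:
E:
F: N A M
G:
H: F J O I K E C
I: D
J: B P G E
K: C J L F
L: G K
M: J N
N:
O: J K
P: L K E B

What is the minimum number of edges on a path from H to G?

2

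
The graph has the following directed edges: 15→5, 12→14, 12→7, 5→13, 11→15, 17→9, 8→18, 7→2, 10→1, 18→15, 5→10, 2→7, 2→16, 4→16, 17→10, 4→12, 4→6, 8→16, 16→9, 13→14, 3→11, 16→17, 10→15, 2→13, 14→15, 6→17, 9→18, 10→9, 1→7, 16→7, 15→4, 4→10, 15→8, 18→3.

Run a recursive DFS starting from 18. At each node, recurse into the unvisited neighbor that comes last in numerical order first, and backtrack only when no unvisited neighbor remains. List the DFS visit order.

18 15 8 16 17 10 9 1 7 2 13 14 5 4 12 6 3 11

Visit 18
18 → 15
15 → 8
8 → 16
16 → 17
17 → 10
10 → 9
10 → 1
1 → 7
7 → 2
2 → 13
13 → 14
15 → 5
15 → 4
4 → 12
4 → 6
18 → 3
3 → 11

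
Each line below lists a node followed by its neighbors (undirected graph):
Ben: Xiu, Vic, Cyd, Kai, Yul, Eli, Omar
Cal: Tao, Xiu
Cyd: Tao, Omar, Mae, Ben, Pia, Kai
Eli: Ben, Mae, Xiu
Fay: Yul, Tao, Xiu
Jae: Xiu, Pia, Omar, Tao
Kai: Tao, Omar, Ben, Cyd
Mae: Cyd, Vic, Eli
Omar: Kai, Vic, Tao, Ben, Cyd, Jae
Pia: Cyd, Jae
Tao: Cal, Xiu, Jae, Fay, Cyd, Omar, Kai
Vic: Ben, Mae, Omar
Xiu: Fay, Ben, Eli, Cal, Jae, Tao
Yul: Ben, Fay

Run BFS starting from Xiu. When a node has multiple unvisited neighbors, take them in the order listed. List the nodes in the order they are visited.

Visit Xiu; enqueue Fay, Ben, Eli, Cal, Jae, Tao → queue [Fay, Ben, Eli, Cal, Jae, Tao]
Visit Fay; enqueue Yul → queue [Ben, Eli, Cal, Jae, Tao, Yul]
Visit Ben; enqueue Vic, Cyd, Kai, Omar → queue [Eli, Cal, Jae, Tao, Yul, Vic, Cyd, Kai, Omar]
Visit Eli; enqueue Mae → queue [Cal, Jae, Tao, Yul, Vic, Cyd, Kai, Omar, Mae]
Visit Cal → queue [Jae, Tao, Yul, Vic, Cyd, Kai, Omar, Mae]
Visit Jae; enqueue Pia → queue [Tao, Yul, Vic, Cyd, Kai, Omar, Mae, Pia]
Visit Tao → queue [Yul, Vic, Cyd, Kai, Omar, Mae, Pia]
Visit Yul → queue [Vic, Cyd, Kai, Omar, Mae, Pia]
Visit Vic → queue [Cyd, Kai, Omar, Mae, Pia]
Visit Cyd → queue [Kai, Omar, Mae, Pia]
Visit Kai → queue [Omar, Mae, Pia]
Visit Omar → queue [Mae, Pia]
Visit Mae → queue [Pia]
Visit Pia → queue []

Xiu -> Fay -> Ben -> Eli -> Cal -> Jae -> Tao -> Yul -> Vic -> Cyd -> Kai -> Omar -> Mae -> Pia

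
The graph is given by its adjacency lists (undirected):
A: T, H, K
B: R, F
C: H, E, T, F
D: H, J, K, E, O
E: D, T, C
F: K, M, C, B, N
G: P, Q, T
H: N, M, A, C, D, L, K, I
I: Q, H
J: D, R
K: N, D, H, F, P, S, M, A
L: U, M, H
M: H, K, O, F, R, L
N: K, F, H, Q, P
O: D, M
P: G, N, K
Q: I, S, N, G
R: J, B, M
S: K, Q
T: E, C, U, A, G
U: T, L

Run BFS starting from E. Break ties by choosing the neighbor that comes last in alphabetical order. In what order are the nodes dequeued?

E T D C U G A O K J H F L Q P M S N R I B

Visit E; enqueue T, D, C → queue [T, D, C]
Visit T; enqueue U, G, A → queue [D, C, U, G, A]
Visit D; enqueue O, K, J, H → queue [C, U, G, A, O, K, J, H]
Visit C; enqueue F → queue [U, G, A, O, K, J, H, F]
Visit U; enqueue L → queue [G, A, O, K, J, H, F, L]
Visit G; enqueue Q, P → queue [A, O, K, J, H, F, L, Q, P]
Visit A → queue [O, K, J, H, F, L, Q, P]
Visit O; enqueue M → queue [K, J, H, F, L, Q, P, M]
Visit K; enqueue S, N → queue [J, H, F, L, Q, P, M, S, N]
Visit J; enqueue R → queue [H, F, L, Q, P, M, S, N, R]
Visit H; enqueue I → queue [F, L, Q, P, M, S, N, R, I]
Visit F; enqueue B → queue [L, Q, P, M, S, N, R, I, B]
Visit L → queue [Q, P, M, S, N, R, I, B]
Visit Q → queue [P, M, S, N, R, I, B]
Visit P → queue [M, S, N, R, I, B]
Visit M → queue [S, N, R, I, B]
Visit S → queue [N, R, I, B]
Visit N → queue [R, I, B]
Visit R → queue [I, B]
Visit I → queue [B]
Visit B → queue []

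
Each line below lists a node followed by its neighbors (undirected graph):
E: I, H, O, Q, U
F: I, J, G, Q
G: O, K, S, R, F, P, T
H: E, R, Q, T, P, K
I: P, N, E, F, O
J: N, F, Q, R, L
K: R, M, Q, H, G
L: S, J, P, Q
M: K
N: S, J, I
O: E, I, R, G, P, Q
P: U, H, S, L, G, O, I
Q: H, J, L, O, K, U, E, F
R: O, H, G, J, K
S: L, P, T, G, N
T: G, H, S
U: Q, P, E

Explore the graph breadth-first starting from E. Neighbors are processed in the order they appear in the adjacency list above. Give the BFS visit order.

E, I, H, O, Q, U, P, N, F, R, T, K, G, J, L, S, M

Visit E; enqueue I, H, O, Q, U → queue [I, H, O, Q, U]
Visit I; enqueue P, N, F → queue [H, O, Q, U, P, N, F]
Visit H; enqueue R, T, K → queue [O, Q, U, P, N, F, R, T, K]
Visit O; enqueue G → queue [Q, U, P, N, F, R, T, K, G]
Visit Q; enqueue J, L → queue [U, P, N, F, R, T, K, G, J, L]
Visit U → queue [P, N, F, R, T, K, G, J, L]
Visit P; enqueue S → queue [N, F, R, T, K, G, J, L, S]
Visit N → queue [F, R, T, K, G, J, L, S]
Visit F → queue [R, T, K, G, J, L, S]
Visit R → queue [T, K, G, J, L, S]
Visit T → queue [K, G, J, L, S]
Visit K; enqueue M → queue [G, J, L, S, M]
Visit G → queue [J, L, S, M]
Visit J → queue [L, S, M]
Visit L → queue [S, M]
Visit S → queue [M]
Visit M → queue []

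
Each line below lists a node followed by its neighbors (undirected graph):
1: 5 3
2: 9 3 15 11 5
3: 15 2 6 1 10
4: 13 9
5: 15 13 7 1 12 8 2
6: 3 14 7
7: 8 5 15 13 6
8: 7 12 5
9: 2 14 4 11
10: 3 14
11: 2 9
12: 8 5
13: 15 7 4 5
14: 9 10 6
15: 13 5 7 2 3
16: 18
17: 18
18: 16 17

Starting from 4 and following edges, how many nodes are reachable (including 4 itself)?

15

BFS from 4 visits: 4, 13, 9, 15, 7, 5, 2, 14, 11, 3, 8, 6, 1, 12, 10
Reachable nodes: 15 of 18 total.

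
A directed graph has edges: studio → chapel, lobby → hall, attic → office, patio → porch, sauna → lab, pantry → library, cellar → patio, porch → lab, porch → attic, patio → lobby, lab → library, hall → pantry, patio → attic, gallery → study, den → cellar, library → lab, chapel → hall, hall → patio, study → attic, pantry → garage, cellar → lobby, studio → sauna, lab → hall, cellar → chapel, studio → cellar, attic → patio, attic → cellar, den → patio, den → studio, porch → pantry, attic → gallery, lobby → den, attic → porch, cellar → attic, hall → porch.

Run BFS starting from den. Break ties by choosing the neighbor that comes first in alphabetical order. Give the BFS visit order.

den, cellar, patio, studio, attic, chapel, lobby, porch, sauna, gallery, office, hall, lab, pantry, study, library, garage

Visit den; enqueue cellar, patio, studio → queue [cellar, patio, studio]
Visit cellar; enqueue attic, chapel, lobby → queue [patio, studio, attic, chapel, lobby]
Visit patio; enqueue porch → queue [studio, attic, chapel, lobby, porch]
Visit studio; enqueue sauna → queue [attic, chapel, lobby, porch, sauna]
Visit attic; enqueue gallery, office → queue [chapel, lobby, porch, sauna, gallery, office]
Visit chapel; enqueue hall → queue [lobby, porch, sauna, gallery, office, hall]
Visit lobby → queue [porch, sauna, gallery, office, hall]
Visit porch; enqueue lab, pantry → queue [sauna, gallery, office, hall, lab, pantry]
Visit sauna → queue [gallery, office, hall, lab, pantry]
Visit gallery; enqueue study → queue [office, hall, lab, pantry, study]
Visit office → queue [hall, lab, pantry, study]
Visit hall → queue [lab, pantry, study]
Visit lab; enqueue library → queue [pantry, study, library]
Visit pantry; enqueue garage → queue [study, library, garage]
Visit study → queue [library, garage]
Visit library → queue [garage]
Visit garage → queue []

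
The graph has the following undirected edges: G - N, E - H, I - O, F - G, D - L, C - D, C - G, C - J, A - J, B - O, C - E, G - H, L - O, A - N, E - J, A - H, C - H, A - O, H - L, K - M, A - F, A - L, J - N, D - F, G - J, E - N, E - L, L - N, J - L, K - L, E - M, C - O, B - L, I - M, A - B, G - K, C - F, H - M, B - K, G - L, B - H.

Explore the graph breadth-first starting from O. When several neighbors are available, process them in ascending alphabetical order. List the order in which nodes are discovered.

Visit O; enqueue A, B, C, I, L → queue [A, B, C, I, L]
Visit A; enqueue F, H, J, N → queue [B, C, I, L, F, H, J, N]
Visit B; enqueue K → queue [C, I, L, F, H, J, N, K]
Visit C; enqueue D, E, G → queue [I, L, F, H, J, N, K, D, E, G]
Visit I; enqueue M → queue [L, F, H, J, N, K, D, E, G, M]
Visit L → queue [F, H, J, N, K, D, E, G, M]
Visit F → queue [H, J, N, K, D, E, G, M]
Visit H → queue [J, N, K, D, E, G, M]
Visit J → queue [N, K, D, E, G, M]
Visit N → queue [K, D, E, G, M]
Visit K → queue [D, E, G, M]
Visit D → queue [E, G, M]
Visit E → queue [G, M]
Visit G → queue [M]
Visit M → queue []

O, A, B, C, I, L, F, H, J, N, K, D, E, G, M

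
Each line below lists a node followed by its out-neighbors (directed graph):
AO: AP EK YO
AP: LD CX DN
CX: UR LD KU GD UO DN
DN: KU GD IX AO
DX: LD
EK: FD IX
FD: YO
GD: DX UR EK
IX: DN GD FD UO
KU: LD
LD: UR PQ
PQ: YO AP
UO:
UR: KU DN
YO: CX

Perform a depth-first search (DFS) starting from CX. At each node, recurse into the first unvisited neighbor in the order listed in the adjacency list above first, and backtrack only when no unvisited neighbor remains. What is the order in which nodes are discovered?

CX -> UR -> KU -> LD -> PQ -> YO -> AP -> DN -> GD -> DX -> EK -> FD -> IX -> UO -> AO

Visit CX
CX → UR
UR → KU
KU → LD
LD → PQ
PQ → YO
PQ → AP
AP → DN
DN → GD
GD → DX
GD → EK
EK → FD
EK → IX
IX → UO
DN → AO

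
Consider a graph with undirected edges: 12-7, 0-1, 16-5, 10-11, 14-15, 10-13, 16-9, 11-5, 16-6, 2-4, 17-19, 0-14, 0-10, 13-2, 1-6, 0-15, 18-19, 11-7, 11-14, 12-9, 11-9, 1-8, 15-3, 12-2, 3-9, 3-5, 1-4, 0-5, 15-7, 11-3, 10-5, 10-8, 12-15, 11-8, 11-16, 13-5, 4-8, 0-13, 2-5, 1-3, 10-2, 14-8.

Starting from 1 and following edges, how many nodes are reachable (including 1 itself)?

BFS from 1 visits: 1, 8, 6, 4, 3, 0, 14, 11, 10, 16, 2, 15, 9, 5, 13, 7, 12
Reachable nodes: 17 of 20 total.

17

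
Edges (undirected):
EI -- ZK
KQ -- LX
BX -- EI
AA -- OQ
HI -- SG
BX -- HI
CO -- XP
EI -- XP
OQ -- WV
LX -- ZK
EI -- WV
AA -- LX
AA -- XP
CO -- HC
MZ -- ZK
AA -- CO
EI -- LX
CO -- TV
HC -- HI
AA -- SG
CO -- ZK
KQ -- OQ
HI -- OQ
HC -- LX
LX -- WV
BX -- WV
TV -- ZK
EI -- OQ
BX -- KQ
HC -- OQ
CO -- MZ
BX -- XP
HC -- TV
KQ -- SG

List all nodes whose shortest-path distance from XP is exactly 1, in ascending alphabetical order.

Level 0: XP
Level 1: AA, BX, CO, EI
Level 2: HC, HI, KQ, LX, MZ, OQ, SG, TV, WV, ZK

AA, BX, CO, EI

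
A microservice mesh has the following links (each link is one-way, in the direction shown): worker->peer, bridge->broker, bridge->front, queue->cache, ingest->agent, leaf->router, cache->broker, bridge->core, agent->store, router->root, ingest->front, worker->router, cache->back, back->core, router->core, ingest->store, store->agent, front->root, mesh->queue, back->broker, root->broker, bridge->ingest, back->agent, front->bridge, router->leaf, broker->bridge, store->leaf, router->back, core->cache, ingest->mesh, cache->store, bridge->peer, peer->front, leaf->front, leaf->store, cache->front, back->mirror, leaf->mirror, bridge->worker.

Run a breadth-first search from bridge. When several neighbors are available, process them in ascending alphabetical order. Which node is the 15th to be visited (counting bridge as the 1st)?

queue

Visit bridge; enqueue broker, core, front, ingest, peer, worker → queue [broker, core, front, ingest, peer, worker]
Visit broker → queue [core, front, ingest, peer, worker]
Visit core; enqueue cache → queue [front, ingest, peer, worker, cache]
Visit front; enqueue root → queue [ingest, peer, worker, cache, root]
Visit ingest; enqueue agent, mesh, store → queue [peer, worker, cache, root, agent, mesh, store]
Visit peer → queue [worker, cache, root, agent, mesh, store]
Visit worker; enqueue router → queue [cache, root, agent, mesh, store, router]
Visit cache; enqueue back → queue [root, agent, mesh, store, router, back]
Visit root → queue [agent, mesh, store, router, back]
Visit agent → queue [mesh, store, router, back]
Visit mesh; enqueue queue → queue [store, router, back, queue]
Visit store; enqueue leaf → queue [router, back, queue, leaf]
Visit router → queue [back, queue, leaf]
Visit back; enqueue mirror → queue [queue, leaf, mirror]
Visit queue → queue [leaf, mirror]
Visit leaf → queue [mirror]
Visit mirror → queue []

Visit order: bridge, broker, core, front, ingest, peer, worker, cache, root, agent, mesh, store, router, back, queue, leaf, mirror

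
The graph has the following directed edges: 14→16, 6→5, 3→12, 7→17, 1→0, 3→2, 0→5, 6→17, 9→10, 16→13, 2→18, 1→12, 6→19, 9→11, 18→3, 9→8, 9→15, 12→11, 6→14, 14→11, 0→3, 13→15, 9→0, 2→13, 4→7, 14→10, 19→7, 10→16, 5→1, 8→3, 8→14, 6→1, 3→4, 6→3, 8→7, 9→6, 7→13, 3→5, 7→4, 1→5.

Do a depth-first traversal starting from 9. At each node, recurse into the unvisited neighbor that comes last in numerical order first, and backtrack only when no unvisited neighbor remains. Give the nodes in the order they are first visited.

9 15 11 10 16 13 8 14 7 17 4 3 12 5 1 0 2 18 6 19

Visit 9
9 → 15
9 → 11
9 → 10
10 → 16
16 → 13
9 → 8
8 → 14
8 → 7
7 → 17
7 → 4
8 → 3
3 → 12
3 → 5
5 → 1
1 → 0
3 → 2
2 → 18
9 → 6
6 → 19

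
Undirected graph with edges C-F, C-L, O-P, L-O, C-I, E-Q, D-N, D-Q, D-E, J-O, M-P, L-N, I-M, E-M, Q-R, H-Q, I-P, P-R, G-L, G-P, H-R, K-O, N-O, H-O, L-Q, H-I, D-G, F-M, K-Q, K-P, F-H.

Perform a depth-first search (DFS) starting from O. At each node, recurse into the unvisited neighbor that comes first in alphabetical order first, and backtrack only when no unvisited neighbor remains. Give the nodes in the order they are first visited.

Visit O
O → H
H → F
F → C
C → I
I → M
M → E
E → D
D → G
G → L
L → N
L → Q
Q → K
K → P
P → R
O → J

O -> H -> F -> C -> I -> M -> E -> D -> G -> L -> N -> Q -> K -> P -> R -> J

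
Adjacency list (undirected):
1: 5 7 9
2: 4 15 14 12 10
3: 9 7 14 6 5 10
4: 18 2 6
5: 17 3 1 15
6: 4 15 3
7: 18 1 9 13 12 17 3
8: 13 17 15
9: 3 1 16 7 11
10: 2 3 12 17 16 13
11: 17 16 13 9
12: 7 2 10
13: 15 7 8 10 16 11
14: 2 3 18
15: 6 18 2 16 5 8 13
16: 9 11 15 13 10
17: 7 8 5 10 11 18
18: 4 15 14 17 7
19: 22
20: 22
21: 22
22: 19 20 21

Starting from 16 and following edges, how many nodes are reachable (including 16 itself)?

18

BFS from 16 visits: 16, 9, 10, 11, 13, 15, 1, 3, 7, 2, 12, 17, 8, 5, 6, 18, 14, 4
Reachable nodes: 18 of 22 total.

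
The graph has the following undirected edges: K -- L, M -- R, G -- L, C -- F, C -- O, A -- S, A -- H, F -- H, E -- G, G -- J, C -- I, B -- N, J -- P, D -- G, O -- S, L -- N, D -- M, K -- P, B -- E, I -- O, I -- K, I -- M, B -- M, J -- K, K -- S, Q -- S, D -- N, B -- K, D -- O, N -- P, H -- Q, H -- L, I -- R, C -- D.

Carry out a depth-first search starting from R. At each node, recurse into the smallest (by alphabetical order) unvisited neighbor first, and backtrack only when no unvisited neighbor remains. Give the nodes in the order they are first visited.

R → I → C → D → G → E → B → K → J → P → N → L → H → A → S → O → Q → F → M

Visit R
R → I
I → C
C → D
D → G
G → E
E → B
B → K
K → J
J → P
P → N
N → L
L → H
H → A
A → S
S → O
S → Q
H → F
B → M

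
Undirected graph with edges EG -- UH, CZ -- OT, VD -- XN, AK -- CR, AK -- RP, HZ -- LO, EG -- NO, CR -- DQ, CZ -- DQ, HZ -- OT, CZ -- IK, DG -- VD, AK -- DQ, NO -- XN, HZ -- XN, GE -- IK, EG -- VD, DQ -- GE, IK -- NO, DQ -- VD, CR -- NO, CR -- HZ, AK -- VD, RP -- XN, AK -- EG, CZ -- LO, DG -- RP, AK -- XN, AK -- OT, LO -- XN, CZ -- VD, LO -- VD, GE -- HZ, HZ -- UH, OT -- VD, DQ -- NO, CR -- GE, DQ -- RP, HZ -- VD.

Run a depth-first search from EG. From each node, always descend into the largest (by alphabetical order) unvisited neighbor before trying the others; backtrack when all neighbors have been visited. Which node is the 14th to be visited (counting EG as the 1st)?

AK

Visit EG
EG → VD
VD → XN
XN → RP
RP → DQ
DQ → NO
NO → IK
IK → GE
GE → HZ
HZ → UH
HZ → OT
OT → CZ
CZ → LO
OT → AK
AK → CR
RP → DG

Visit order: EG, VD, XN, RP, DQ, NO, IK, GE, HZ, UH, OT, CZ, LO, AK, CR, DG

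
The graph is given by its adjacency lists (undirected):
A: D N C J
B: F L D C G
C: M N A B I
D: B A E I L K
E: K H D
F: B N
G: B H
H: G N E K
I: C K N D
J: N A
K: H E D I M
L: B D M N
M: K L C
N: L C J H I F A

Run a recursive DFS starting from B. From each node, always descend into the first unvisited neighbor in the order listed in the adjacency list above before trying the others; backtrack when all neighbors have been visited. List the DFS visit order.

B F N L D A C M K H G E I J

Visit B
B → F
F → N
N → L
L → D
D → A
A → C
C → M
M → K
K → H
H → G
H → E
K → I
A → J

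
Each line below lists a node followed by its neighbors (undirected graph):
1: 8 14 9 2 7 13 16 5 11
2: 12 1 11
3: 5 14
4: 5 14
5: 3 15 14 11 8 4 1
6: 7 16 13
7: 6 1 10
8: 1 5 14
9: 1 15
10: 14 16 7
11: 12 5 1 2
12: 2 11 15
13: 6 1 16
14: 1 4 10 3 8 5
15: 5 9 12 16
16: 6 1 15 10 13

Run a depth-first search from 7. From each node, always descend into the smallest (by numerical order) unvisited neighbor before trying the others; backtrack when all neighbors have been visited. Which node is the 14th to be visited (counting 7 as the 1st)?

15

Visit 7
7 → 1
1 → 2
2 → 11
11 → 5
5 → 3
3 → 14
14 → 4
14 → 8
14 → 10
10 → 16
16 → 6
6 → 13
16 → 15
15 → 9
15 → 12

Visit order: 7, 1, 2, 11, 5, 3, 14, 4, 8, 10, 16, 6, 13, 15, 9, 12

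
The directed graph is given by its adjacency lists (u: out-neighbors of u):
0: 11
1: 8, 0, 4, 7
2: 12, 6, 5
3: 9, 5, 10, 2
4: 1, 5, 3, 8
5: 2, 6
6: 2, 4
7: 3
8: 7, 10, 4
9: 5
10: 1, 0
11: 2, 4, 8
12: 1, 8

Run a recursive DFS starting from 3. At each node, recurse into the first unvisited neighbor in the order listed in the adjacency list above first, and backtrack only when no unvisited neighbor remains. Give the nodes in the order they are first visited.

Visit 3
3 → 9
9 → 5
5 → 2
2 → 12
12 → 1
1 → 8
8 → 7
8 → 10
10 → 0
0 → 11
11 → 4
2 → 6

3, 9, 5, 2, 12, 1, 8, 7, 10, 0, 11, 4, 6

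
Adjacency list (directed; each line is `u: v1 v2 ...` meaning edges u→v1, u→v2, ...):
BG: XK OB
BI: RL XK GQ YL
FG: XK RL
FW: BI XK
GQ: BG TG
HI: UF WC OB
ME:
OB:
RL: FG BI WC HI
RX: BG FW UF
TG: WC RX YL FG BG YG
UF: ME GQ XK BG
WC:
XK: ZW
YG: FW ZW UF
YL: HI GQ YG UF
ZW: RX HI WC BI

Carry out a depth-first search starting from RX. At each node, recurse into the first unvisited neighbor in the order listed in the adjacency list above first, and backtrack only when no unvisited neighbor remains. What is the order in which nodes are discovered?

Visit RX
RX → BG
BG → XK
XK → ZW
ZW → HI
HI → UF
UF → ME
UF → GQ
GQ → TG
TG → WC
TG → YL
YL → YG
YG → FW
FW → BI
BI → RL
RL → FG
HI → OB

RX -> BG -> XK -> ZW -> HI -> UF -> ME -> GQ -> TG -> WC -> YL -> YG -> FW -> BI -> RL -> FG -> OB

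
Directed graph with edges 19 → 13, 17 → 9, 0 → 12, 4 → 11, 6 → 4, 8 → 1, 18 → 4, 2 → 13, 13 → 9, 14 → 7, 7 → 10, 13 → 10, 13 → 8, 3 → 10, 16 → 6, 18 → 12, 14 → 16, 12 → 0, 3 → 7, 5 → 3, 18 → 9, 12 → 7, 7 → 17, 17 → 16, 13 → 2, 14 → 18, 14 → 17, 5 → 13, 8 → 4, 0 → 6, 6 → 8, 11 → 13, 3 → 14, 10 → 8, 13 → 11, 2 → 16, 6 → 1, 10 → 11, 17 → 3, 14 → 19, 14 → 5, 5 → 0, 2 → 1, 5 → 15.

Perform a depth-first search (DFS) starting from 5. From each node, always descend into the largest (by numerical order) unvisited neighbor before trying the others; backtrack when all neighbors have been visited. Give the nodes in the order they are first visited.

5 15 13 11 10 8 4 1 9 2 16 6 3 14 19 18 12 7 17 0

Visit 5
5 → 15
5 → 13
13 → 11
13 → 10
10 → 8
8 → 4
8 → 1
13 → 9
13 → 2
2 → 16
16 → 6
5 → 3
3 → 14
14 → 19
14 → 18
18 → 12
12 → 7
7 → 17
12 → 0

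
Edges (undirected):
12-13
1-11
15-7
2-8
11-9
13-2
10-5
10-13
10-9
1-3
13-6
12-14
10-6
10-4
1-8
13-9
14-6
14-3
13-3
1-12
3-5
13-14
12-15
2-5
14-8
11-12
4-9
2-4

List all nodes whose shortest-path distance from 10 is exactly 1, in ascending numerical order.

Level 0: 10
Level 1: 4, 5, 6, 9, 13
Level 2: 2, 3, 11, 12, 14
Level 3: 1, 8, 15
Level 4: 7

4, 5, 6, 9, 13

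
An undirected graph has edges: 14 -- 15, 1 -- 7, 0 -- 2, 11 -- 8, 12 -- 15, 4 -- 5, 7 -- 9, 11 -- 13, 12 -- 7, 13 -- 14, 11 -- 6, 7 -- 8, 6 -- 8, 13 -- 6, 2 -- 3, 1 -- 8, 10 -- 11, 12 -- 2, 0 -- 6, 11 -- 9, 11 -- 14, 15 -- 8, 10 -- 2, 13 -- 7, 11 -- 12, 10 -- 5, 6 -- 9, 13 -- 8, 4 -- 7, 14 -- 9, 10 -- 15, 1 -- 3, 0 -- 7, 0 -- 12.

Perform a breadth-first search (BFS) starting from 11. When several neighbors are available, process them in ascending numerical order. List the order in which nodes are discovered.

Visit 11; enqueue 6, 8, 9, 10, 12, 13, 14 → queue [6, 8, 9, 10, 12, 13, 14]
Visit 6; enqueue 0 → queue [8, 9, 10, 12, 13, 14, 0]
Visit 8; enqueue 1, 7, 15 → queue [9, 10, 12, 13, 14, 0, 1, 7, 15]
Visit 9 → queue [10, 12, 13, 14, 0, 1, 7, 15]
Visit 10; enqueue 2, 5 → queue [12, 13, 14, 0, 1, 7, 15, 2, 5]
Visit 12 → queue [13, 14, 0, 1, 7, 15, 2, 5]
Visit 13 → queue [14, 0, 1, 7, 15, 2, 5]
Visit 14 → queue [0, 1, 7, 15, 2, 5]
Visit 0 → queue [1, 7, 15, 2, 5]
Visit 1; enqueue 3 → queue [7, 15, 2, 5, 3]
Visit 7; enqueue 4 → queue [15, 2, 5, 3, 4]
Visit 15 → queue [2, 5, 3, 4]
Visit 2 → queue [5, 3, 4]
Visit 5 → queue [3, 4]
Visit 3 → queue [4]
Visit 4 → queue []

11 -> 6 -> 8 -> 9 -> 10 -> 12 -> 13 -> 14 -> 0 -> 1 -> 7 -> 15 -> 2 -> 5 -> 3 -> 4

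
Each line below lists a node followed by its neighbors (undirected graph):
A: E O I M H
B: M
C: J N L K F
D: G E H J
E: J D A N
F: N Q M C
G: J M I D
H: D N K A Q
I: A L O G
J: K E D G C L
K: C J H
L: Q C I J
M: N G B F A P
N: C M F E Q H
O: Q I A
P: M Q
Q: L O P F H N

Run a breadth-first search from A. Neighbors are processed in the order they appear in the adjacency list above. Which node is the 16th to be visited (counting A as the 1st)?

K

Visit A; enqueue E, O, I, M, H → queue [E, O, I, M, H]
Visit E; enqueue J, D, N → queue [O, I, M, H, J, D, N]
Visit O; enqueue Q → queue [I, M, H, J, D, N, Q]
Visit I; enqueue L, G → queue [M, H, J, D, N, Q, L, G]
Visit M; enqueue B, F, P → queue [H, J, D, N, Q, L, G, B, F, P]
Visit H; enqueue K → queue [J, D, N, Q, L, G, B, F, P, K]
Visit J; enqueue C → queue [D, N, Q, L, G, B, F, P, K, C]
Visit D → queue [N, Q, L, G, B, F, P, K, C]
Visit N → queue [Q, L, G, B, F, P, K, C]
Visit Q → queue [L, G, B, F, P, K, C]
Visit L → queue [G, B, F, P, K, C]
Visit G → queue [B, F, P, K, C]
Visit B → queue [F, P, K, C]
Visit F → queue [P, K, C]
Visit P → queue [K, C]
Visit K → queue [C]
Visit C → queue []

Visit order: A, E, O, I, M, H, J, D, N, Q, L, G, B, F, P, K, C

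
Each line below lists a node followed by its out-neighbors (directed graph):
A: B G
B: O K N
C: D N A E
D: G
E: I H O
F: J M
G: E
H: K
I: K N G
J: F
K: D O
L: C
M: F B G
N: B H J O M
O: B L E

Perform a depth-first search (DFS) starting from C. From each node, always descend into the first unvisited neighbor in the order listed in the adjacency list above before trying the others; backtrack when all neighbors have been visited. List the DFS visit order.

C, D, G, E, I, K, O, B, N, H, J, F, M, L, A

Visit C
C → D
D → G
G → E
E → I
I → K
K → O
O → B
B → N
N → H
N → J
J → F
F → M
O → L
C → A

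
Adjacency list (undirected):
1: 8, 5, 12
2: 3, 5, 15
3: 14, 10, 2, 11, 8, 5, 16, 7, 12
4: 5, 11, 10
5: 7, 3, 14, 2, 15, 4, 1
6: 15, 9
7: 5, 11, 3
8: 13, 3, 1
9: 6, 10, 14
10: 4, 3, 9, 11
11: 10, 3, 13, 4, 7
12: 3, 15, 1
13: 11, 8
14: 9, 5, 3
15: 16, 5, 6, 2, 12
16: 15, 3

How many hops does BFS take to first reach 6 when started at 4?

3

Level 0: 4
Level 1: 5, 10, 11
Level 2: 1, 2, 3, 7, 9, 13, 14, 15
Level 3: 6, 8, 12, 16
6 first appears at level 3.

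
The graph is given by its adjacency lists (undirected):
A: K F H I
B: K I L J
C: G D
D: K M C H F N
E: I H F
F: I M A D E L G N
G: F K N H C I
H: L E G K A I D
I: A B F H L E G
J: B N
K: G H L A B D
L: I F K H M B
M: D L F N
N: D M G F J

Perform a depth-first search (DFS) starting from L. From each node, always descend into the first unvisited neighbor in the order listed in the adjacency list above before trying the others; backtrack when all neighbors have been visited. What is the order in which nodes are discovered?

Visit L
L → I
I → A
A → K
K → G
G → F
F → M
M → D
D → C
D → H
H → E
D → N
N → J
J → B

L → I → A → K → G → F → M → D → C → H → E → N → J → B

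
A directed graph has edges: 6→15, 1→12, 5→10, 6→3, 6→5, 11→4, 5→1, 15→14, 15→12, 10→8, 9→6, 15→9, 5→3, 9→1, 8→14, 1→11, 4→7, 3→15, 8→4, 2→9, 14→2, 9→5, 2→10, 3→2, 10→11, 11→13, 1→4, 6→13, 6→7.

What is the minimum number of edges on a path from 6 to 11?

3

Level 0: 6
Level 1: 3, 5, 7, 13, 15
Level 2: 1, 2, 9, 10, 12, 14
Level 3: 4, 8, 11
11 first appears at level 3.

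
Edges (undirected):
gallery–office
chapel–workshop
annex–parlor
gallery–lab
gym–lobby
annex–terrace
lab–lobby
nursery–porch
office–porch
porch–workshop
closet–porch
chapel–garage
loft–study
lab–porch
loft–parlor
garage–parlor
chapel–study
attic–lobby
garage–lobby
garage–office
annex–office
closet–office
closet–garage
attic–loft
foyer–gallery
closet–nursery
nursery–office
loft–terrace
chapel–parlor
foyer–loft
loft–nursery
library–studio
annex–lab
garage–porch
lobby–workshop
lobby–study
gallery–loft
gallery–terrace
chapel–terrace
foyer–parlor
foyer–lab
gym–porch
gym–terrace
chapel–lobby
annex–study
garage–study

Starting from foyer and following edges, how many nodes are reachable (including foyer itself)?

18

BFS from foyer visits: foyer, gallery, lab, loft, parlor, office, terrace, annex, lobby, porch, attic, nursery, study, chapel, garage, closet, gym, workshop
Reachable nodes: 18 of 20 total.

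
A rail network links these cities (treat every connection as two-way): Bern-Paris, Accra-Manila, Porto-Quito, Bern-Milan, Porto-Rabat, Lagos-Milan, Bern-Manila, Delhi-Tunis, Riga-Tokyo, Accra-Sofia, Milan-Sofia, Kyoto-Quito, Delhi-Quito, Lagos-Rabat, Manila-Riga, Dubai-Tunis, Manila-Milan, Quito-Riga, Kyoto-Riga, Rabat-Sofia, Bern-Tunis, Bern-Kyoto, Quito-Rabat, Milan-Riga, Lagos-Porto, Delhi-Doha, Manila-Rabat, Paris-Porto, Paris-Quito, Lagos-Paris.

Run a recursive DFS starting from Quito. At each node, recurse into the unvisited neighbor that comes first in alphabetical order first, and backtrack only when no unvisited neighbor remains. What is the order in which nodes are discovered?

Quito -> Delhi -> Doha -> Tunis -> Bern -> Kyoto -> Riga -> Manila -> Accra -> Sofia -> Milan -> Lagos -> Paris -> Porto -> Rabat -> Tokyo -> Dubai

Visit Quito
Quito → Delhi
Delhi → Doha
Delhi → Tunis
Tunis → Bern
Bern → Kyoto
Kyoto → Riga
Riga → Manila
Manila → Accra
Accra → Sofia
Sofia → Milan
Milan → Lagos
Lagos → Paris
Paris → Porto
Porto → Rabat
Riga → Tokyo
Tunis → Dubai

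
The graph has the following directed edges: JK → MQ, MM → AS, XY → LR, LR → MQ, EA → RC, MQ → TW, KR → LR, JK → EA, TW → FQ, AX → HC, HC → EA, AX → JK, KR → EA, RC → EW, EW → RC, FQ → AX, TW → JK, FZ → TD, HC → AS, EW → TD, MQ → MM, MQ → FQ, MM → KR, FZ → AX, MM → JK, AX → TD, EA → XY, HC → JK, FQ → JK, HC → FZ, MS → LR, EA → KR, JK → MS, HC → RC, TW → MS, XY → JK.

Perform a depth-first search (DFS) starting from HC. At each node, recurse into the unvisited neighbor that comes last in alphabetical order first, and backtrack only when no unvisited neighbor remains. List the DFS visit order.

HC → RC → EW → TD → JK → MS → LR → MQ → TW → FQ → AX → MM → KR → EA → XY → AS → FZ

Visit HC
HC → RC
RC → EW
EW → TD
HC → JK
JK → MS
MS → LR
LR → MQ
MQ → TW
TW → FQ
FQ → AX
MQ → MM
MM → KR
KR → EA
EA → XY
MM → AS
HC → FZ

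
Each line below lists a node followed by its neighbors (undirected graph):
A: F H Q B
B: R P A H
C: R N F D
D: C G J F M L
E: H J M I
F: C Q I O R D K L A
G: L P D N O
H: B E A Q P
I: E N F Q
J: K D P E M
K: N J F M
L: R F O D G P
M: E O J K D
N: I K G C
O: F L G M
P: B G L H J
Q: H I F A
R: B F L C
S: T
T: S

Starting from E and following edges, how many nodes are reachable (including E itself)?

BFS from E visits: E, H, J, M, I, B, A, Q, P, K, D, O, N, F, R, G, L, C
Reachable nodes: 18 of 20 total.

18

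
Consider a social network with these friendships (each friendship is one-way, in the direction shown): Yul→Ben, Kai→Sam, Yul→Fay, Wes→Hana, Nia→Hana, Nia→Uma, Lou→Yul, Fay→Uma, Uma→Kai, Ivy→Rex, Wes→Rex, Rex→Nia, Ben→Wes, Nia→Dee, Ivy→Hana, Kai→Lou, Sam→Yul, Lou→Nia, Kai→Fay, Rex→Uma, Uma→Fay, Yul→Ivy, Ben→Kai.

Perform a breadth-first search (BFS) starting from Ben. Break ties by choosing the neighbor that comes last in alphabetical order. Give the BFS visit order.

Visit Ben; enqueue Wes, Kai → queue [Wes, Kai]
Visit Wes; enqueue Rex, Hana → queue [Kai, Rex, Hana]
Visit Kai; enqueue Sam, Lou, Fay → queue [Rex, Hana, Sam, Lou, Fay]
Visit Rex; enqueue Uma, Nia → queue [Hana, Sam, Lou, Fay, Uma, Nia]
Visit Hana → queue [Sam, Lou, Fay, Uma, Nia]
Visit Sam; enqueue Yul → queue [Lou, Fay, Uma, Nia, Yul]
Visit Lou → queue [Fay, Uma, Nia, Yul]
Visit Fay → queue [Uma, Nia, Yul]
Visit Uma → queue [Nia, Yul]
Visit Nia; enqueue Dee → queue [Yul, Dee]
Visit Yul; enqueue Ivy → queue [Dee, Ivy]
Visit Dee → queue [Ivy]
Visit Ivy → queue []

Ben, Wes, Kai, Rex, Hana, Sam, Lou, Fay, Uma, Nia, Yul, Dee, Ivy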